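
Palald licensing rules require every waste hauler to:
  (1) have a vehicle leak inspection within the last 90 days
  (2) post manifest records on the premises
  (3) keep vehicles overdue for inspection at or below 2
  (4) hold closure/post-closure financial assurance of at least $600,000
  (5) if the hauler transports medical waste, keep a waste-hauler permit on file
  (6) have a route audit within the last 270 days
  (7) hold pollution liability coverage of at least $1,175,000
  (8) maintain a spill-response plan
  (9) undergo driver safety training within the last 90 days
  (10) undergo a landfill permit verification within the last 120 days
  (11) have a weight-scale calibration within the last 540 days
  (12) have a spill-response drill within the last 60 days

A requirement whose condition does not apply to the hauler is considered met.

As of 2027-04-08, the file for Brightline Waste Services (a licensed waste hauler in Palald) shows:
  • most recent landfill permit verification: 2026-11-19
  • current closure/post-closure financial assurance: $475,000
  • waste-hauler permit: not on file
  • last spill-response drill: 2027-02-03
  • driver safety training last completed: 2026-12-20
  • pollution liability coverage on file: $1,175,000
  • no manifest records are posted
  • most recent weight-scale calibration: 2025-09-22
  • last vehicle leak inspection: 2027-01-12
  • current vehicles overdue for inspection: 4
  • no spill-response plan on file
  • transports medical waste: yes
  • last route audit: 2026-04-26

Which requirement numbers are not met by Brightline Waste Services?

2, 3, 4, 5, 6, 8, 9, 10, 11, 12

1. vehicle leak inspection 86 days ago vs limit 90 → met
2. manifest records absent → not met
3. vehicles overdue for inspection 4 > 2 → not met
4. closure/post-closure financial assurance $475,000 < $600,000 → not met
5. condition 'transports medical waste' holds; waste-hauler permit absent → not met
6. route audit 347 days ago vs limit 270 → not met
7. pollution liability coverage $1,175,000 ≥ $1,175,000 → met
8. spill-response plan absent → not met
9. driver safety training 109 days ago vs limit 90 → not met
10. landfill permit verification 140 days ago vs limit 120 → not met
11. weight-scale calibration 563 days ago vs limit 540 → not met
12. spill-response drill 64 days ago vs limit 60 → not met
Not met: 2, 3, 4, 5, 6, 8, 9, 10, 11, 12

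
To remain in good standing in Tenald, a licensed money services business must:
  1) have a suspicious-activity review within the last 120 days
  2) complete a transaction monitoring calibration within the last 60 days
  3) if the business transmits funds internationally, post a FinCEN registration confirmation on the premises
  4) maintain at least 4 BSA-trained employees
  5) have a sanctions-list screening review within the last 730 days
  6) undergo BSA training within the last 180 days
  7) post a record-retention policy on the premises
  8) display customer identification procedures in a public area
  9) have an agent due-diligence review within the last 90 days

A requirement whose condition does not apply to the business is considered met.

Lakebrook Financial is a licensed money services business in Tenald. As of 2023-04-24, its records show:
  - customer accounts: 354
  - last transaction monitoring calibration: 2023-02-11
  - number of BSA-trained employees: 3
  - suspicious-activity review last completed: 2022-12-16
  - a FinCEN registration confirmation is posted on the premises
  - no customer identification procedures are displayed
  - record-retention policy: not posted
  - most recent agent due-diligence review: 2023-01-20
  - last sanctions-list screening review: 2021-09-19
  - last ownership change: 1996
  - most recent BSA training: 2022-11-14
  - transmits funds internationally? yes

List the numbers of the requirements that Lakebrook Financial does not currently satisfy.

1. suspicious-activity review 129 days ago vs limit 120 → not met
2. transaction monitoring calibration 72 days ago vs limit 60 → not met
3. condition 'transmits funds internationally' holds; FinCEN registration confirmation present → met
4. BSA-trained employees 3 < 4 → not met
5. sanctions-list screening review 582 days ago vs limit 730 → met
6. BSA training 161 days ago vs limit 180 → met
7. record-retention policy absent → not met
8. customer identification procedures absent → not met
9. agent due-diligence review 94 days ago vs limit 90 → not met
Not met: 1, 2, 4, 7, 8, 9

1, 2, 4, 7, 8, 9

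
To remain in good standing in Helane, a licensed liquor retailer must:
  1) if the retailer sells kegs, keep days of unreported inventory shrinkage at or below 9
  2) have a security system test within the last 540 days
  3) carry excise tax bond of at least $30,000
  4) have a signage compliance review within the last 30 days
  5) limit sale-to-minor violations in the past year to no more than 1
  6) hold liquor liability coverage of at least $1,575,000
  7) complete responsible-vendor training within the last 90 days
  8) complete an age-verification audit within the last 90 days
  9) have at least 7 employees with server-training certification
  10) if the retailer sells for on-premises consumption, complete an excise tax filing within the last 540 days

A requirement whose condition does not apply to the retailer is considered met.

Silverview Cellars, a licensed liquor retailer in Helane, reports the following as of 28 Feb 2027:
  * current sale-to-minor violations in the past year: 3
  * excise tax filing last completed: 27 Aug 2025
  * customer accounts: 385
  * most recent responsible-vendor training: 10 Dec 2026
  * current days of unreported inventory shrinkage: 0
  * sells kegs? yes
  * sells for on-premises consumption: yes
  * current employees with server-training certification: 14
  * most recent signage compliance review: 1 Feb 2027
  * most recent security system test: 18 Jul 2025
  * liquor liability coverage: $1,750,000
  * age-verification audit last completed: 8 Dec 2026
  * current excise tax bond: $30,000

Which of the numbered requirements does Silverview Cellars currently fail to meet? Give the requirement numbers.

2, 5, 10

1. condition 'sells kegs' holds; days of unreported inventory shrinkage 0 ≤ 9 → met
2. security system test 590 days ago vs limit 540 → not met
3. excise tax bond $30,000 ≥ $30,000 → met
4. signage compliance review 27 days ago vs limit 30 → met
5. sale-to-minor violations in the past year 3 > 1 → not met
6. liquor liability coverage $1,750,000 ≥ $1,575,000 → met
7. responsible-vendor training 80 days ago vs limit 90 → met
8. age-verification audit 82 days ago vs limit 90 → met
9. employees with server-training certification 14 ≥ 7 → met
10. condition 'sells for on-premises consumption' holds; excise tax filing 550 days ago vs limit 540 → not met
Not met: 2, 5, 10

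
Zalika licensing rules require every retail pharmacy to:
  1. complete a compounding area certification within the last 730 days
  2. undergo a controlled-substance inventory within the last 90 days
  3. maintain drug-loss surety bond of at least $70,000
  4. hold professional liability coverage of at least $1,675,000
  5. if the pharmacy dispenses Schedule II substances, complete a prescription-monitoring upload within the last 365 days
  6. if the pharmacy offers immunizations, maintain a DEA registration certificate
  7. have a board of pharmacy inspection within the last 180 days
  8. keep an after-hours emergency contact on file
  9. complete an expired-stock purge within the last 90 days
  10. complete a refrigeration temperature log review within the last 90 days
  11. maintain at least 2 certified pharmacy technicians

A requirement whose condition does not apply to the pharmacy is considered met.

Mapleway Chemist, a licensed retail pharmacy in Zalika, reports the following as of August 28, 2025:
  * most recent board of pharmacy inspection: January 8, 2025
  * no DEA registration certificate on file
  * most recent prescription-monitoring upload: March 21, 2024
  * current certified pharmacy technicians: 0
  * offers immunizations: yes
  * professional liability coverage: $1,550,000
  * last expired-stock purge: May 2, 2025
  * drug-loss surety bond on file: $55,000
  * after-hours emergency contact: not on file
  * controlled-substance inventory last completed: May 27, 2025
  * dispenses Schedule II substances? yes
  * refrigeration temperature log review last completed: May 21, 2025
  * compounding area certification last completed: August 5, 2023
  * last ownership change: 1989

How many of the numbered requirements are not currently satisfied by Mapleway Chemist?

11

1. compounding area certification 754 days ago vs limit 730 → not met
2. controlled-substance inventory 93 days ago vs limit 90 → not met
3. drug-loss surety bond $55,000 < $70,000 → not met
4. professional liability coverage $1,550,000 < $1,675,000 → not met
5. condition 'dispenses Schedule II substances' holds; prescription-monitoring upload 525 days ago vs limit 365 → not met
6. condition 'offers immunizations' holds; DEA registration certificate absent → not met
7. board of pharmacy inspection 232 days ago vs limit 180 → not met
8. after-hours emergency contact absent → not met
9. expired-stock purge 118 days ago vs limit 90 → not met
10. refrigeration temperature log review 99 days ago vs limit 90 → not met
11. certified pharmacy technicians 0 < 2 → not met
Not met: 11 of 11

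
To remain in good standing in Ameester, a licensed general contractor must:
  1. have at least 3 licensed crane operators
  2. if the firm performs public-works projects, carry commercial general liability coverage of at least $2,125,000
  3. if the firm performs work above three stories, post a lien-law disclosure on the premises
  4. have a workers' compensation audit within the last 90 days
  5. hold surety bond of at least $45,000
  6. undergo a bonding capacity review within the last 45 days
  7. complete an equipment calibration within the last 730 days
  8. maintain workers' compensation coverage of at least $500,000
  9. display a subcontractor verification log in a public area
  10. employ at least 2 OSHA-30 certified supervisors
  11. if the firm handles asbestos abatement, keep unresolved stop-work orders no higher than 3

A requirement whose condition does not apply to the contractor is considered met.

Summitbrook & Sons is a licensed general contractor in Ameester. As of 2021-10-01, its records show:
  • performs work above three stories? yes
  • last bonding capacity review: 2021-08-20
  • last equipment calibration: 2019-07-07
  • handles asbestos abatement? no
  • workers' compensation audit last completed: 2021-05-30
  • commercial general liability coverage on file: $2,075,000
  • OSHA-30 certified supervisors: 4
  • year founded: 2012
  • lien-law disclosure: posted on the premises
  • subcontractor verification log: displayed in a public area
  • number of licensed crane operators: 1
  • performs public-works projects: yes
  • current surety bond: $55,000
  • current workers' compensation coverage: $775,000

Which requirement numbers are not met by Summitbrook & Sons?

1. licensed crane operators 1 < 3 → not met
2. condition 'performs public-works projects' holds; commercial general liability coverage $2,075,000 < $2,125,000 → not met
3. condition 'performs work above three stories' holds; lien-law disclosure present → met
4. workers' compensation audit 124 days ago vs limit 90 → not met
5. surety bond $55,000 ≥ $45,000 → met
6. bonding capacity review 42 days ago vs limit 45 → met
7. equipment calibration 817 days ago vs limit 730 → not met
8. workers' compensation coverage $775,000 ≥ $500,000 → met
9. subcontractor verification log present → met
10. OSHA-30 certified supervisors 4 ≥ 2 → met
11. condition 'handles asbestos abatement' does not hold → requirement n/a → met
Not met: 1, 2, 4, 7

1, 2, 4, 7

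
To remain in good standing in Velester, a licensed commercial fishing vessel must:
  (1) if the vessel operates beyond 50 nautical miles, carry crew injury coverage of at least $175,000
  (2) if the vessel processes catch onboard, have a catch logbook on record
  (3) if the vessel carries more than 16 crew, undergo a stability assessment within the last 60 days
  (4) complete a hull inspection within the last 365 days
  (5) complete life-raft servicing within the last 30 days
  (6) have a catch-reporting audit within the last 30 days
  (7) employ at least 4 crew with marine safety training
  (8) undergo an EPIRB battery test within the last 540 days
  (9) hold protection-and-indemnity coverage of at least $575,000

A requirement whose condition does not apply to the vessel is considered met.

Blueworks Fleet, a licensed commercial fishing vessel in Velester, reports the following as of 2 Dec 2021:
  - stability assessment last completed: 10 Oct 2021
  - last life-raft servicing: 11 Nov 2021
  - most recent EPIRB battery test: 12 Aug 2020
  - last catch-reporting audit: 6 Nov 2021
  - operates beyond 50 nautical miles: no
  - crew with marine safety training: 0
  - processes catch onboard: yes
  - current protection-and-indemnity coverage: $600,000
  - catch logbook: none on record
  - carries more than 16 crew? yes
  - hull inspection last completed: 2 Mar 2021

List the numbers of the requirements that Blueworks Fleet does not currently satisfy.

1. condition 'operates beyond 50 nautical miles' does not hold → requirement n/a → met
2. condition 'processes catch onboard' holds; catch logbook absent → not met
3. condition 'carries more than 16 crew' holds; stability assessment 53 days ago vs limit 60 → met
4. hull inspection 275 days ago vs limit 365 → met
5. life-raft servicing 21 days ago vs limit 30 → met
6. catch-reporting audit 26 days ago vs limit 30 → met
7. crew with marine safety training 0 < 4 → not met
8. EPIRB battery test 477 days ago vs limit 540 → met
9. protection-and-indemnity coverage $600,000 ≥ $575,000 → met
Not met: 2, 7

2, 7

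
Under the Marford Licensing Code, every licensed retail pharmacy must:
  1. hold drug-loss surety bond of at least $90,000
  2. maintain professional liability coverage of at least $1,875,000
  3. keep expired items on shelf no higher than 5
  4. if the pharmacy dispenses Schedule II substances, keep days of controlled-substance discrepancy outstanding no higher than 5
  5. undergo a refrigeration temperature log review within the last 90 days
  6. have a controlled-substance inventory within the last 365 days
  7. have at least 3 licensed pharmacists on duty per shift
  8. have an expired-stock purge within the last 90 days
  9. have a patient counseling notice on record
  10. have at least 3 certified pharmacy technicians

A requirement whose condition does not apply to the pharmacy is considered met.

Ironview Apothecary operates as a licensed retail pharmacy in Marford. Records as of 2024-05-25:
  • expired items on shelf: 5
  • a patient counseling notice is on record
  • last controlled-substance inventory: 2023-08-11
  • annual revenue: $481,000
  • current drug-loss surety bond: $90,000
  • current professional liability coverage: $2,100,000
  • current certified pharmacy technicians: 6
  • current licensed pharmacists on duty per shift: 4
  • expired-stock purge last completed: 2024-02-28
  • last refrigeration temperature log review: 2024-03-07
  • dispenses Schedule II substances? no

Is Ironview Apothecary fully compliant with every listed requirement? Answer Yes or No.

Yes

1. drug-loss surety bond $90,000 ≥ $90,000 → met
2. professional liability coverage $2,100,000 ≥ $1,875,000 → met
3. expired items on shelf 5 ≤ 5 → met
4. condition 'dispenses Schedule II substances' does not hold → requirement n/a → met
5. refrigeration temperature log review 79 days ago vs limit 90 → met
6. controlled-substance inventory 288 days ago vs limit 365 → met
7. licensed pharmacists on duty per shift 4 ≥ 3 → met
8. expired-stock purge 87 days ago vs limit 90 → met
9. patient counseling notice present → met
10. certified pharmacy technicians 6 ≥ 3 → met
All met.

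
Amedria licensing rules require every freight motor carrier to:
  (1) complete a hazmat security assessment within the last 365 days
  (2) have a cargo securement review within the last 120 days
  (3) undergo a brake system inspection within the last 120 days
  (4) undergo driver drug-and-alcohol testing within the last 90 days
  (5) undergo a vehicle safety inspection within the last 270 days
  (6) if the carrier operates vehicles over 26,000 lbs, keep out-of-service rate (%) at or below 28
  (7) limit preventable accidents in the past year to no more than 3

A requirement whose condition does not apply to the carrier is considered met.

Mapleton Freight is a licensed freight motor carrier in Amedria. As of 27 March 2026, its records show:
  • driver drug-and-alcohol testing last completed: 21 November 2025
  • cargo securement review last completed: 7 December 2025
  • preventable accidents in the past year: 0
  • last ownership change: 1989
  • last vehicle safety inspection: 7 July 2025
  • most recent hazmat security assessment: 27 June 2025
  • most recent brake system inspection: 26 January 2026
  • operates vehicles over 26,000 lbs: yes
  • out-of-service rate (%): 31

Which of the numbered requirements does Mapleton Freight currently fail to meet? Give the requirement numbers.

1. hazmat security assessment 273 days ago vs limit 365 → met
2. cargo securement review 110 days ago vs limit 120 → met
3. brake system inspection 60 days ago vs limit 120 → met
4. driver drug-and-alcohol testing 126 days ago vs limit 90 → not met
5. vehicle safety inspection 263 days ago vs limit 270 → met
6. condition 'operates vehicles over 26,000 lbs' holds; out-of-service rate (%) 31 > 28 → not met
7. preventable accidents in the past year 0 ≤ 3 → met
Not met: 4, 6

4, 6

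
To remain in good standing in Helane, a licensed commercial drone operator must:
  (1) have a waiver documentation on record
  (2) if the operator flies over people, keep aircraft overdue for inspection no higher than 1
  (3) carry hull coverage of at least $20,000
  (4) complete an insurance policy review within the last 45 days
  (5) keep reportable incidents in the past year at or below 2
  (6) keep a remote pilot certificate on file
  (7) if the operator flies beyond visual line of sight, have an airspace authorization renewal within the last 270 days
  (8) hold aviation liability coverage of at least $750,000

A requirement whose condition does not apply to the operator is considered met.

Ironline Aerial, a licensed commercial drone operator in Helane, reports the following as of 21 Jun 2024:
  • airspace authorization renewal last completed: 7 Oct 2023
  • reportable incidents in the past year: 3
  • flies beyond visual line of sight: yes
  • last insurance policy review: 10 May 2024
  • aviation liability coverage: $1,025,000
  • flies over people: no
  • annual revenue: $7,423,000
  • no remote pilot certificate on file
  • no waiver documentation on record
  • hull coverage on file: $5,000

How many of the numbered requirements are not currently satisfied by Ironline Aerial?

1. waiver documentation absent → not met
2. condition 'flies over people' does not hold → requirement n/a → met
3. hull coverage $5,000 < $20,000 → not met
4. insurance policy review 42 days ago vs limit 45 → met
5. reportable incidents in the past year 3 > 2 → not met
6. remote pilot certificate absent → not met
7. condition 'flies beyond visual line of sight' holds; airspace authorization renewal 258 days ago vs limit 270 → met
8. aviation liability coverage $1,025,000 ≥ $750,000 → met
Not met: 4 of 8

4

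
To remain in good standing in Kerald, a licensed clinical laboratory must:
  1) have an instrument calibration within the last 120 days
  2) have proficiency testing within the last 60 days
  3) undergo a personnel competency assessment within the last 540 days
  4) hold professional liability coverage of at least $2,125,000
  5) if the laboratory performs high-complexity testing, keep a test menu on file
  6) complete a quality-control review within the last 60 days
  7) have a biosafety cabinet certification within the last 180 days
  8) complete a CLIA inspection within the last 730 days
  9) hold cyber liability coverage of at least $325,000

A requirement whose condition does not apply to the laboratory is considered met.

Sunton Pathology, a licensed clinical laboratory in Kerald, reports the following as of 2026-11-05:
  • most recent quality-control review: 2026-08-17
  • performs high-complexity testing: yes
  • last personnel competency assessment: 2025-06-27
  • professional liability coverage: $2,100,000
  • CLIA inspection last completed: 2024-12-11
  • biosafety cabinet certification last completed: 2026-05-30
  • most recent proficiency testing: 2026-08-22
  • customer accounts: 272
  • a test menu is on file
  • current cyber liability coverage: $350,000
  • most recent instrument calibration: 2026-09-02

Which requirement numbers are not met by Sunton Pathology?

1. instrument calibration 64 days ago vs limit 120 → met
2. proficiency testing 75 days ago vs limit 60 → not met
3. personnel competency assessment 496 days ago vs limit 540 → met
4. professional liability coverage $2,100,000 < $2,125,000 → not met
5. condition 'performs high-complexity testing' holds; test menu present → met
6. quality-control review 80 days ago vs limit 60 → not met
7. biosafety cabinet certification 159 days ago vs limit 180 → met
8. CLIA inspection 694 days ago vs limit 730 → met
9. cyber liability coverage $350,000 ≥ $325,000 → met
Not met: 2, 4, 6

2, 4, 6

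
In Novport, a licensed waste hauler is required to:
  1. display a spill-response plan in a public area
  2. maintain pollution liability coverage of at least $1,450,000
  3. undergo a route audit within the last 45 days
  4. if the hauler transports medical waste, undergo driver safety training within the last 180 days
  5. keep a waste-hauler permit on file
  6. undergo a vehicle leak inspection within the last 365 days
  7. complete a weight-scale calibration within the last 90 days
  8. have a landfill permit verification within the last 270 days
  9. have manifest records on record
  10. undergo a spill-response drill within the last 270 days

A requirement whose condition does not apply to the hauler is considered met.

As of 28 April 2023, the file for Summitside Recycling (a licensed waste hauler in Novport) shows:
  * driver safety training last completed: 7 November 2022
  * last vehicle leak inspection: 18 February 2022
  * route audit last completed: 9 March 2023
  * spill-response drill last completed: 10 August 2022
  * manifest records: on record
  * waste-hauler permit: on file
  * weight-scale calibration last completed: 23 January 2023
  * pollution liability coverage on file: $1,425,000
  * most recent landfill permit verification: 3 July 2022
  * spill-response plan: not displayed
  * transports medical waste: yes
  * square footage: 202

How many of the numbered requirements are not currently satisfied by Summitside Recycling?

6

1. spill-response plan absent → not met
2. pollution liability coverage $1,425,000 < $1,450,000 → not met
3. route audit 50 days ago vs limit 45 → not met
4. condition 'transports medical waste' holds; driver safety training 172 days ago vs limit 180 → met
5. waste-hauler permit present → met
6. vehicle leak inspection 434 days ago vs limit 365 → not met
7. weight-scale calibration 95 days ago vs limit 90 → not met
8. landfill permit verification 299 days ago vs limit 270 → not met
9. manifest records present → met
10. spill-response drill 261 days ago vs limit 270 → met
Not met: 6 of 10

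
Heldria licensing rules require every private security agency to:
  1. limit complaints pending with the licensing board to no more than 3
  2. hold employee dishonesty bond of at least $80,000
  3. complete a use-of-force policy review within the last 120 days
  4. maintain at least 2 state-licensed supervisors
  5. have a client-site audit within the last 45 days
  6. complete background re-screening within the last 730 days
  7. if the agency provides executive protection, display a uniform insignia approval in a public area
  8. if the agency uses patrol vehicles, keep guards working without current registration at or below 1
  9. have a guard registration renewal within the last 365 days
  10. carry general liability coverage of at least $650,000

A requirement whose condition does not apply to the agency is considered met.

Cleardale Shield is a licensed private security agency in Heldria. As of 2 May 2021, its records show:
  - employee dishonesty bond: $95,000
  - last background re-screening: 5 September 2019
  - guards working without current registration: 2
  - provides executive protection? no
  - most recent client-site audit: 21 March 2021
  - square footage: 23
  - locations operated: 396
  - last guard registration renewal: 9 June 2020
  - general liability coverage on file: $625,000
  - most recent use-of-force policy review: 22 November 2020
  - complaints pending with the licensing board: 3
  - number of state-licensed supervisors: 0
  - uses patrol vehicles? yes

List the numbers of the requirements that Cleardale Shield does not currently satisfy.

1. complaints pending with the licensing board 3 ≤ 3 → met
2. employee dishonesty bond $95,000 ≥ $80,000 → met
3. use-of-force policy review 161 days ago vs limit 120 → not met
4. state-licensed supervisors 0 < 2 → not met
5. client-site audit 42 days ago vs limit 45 → met
6. background re-screening 605 days ago vs limit 730 → met
7. condition 'provides executive protection' does not hold → requirement n/a → met
8. condition 'uses patrol vehicles' holds; guards working without current registration 2 > 1 → not met
9. guard registration renewal 327 days ago vs limit 365 → met
10. general liability coverage $625,000 < $650,000 → not met
Not met: 3, 4, 8, 10

3, 4, 8, 10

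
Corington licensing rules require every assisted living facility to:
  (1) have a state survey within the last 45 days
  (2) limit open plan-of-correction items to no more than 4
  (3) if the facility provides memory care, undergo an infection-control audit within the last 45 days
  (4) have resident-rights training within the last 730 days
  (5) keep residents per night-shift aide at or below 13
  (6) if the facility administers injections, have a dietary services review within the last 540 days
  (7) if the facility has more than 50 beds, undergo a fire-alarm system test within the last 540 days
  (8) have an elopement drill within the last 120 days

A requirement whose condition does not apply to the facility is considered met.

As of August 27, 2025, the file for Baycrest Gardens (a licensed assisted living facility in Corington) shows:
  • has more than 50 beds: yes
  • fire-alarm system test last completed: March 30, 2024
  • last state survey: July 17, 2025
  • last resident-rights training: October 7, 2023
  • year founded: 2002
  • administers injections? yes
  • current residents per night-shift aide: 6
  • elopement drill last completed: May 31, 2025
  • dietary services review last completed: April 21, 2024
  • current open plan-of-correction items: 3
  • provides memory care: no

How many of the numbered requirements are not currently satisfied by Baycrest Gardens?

0

1. state survey 41 days ago vs limit 45 → met
2. open plan-of-correction items 3 ≤ 4 → met
3. condition 'provides memory care' does not hold → requirement n/a → met
4. resident-rights training 690 days ago vs limit 730 → met
5. residents per night-shift aide 6 ≤ 13 → met
6. condition 'administers injections' holds; dietary services review 493 days ago vs limit 540 → met
7. condition 'has more than 50 beds' holds; fire-alarm system test 515 days ago vs limit 540 → met
8. elopement drill 88 days ago vs limit 120 → met
Not met: 0 of 8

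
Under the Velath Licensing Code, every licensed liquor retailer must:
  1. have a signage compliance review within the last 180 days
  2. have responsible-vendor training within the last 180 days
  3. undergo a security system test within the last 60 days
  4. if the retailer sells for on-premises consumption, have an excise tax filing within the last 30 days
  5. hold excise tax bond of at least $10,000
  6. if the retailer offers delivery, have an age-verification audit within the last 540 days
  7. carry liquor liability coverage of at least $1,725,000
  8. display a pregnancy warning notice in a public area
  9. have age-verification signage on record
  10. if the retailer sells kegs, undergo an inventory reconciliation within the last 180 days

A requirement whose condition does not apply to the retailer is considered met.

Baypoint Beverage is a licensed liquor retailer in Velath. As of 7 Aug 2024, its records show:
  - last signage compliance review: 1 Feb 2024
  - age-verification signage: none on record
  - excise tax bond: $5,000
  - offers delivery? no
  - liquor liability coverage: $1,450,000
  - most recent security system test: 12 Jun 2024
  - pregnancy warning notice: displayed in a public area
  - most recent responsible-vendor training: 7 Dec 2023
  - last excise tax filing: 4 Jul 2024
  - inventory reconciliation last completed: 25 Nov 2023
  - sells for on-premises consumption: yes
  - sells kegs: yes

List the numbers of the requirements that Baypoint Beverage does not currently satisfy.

1. signage compliance review 188 days ago vs limit 180 → not met
2. responsible-vendor training 244 days ago vs limit 180 → not met
3. security system test 56 days ago vs limit 60 → met
4. condition 'sells for on-premises consumption' holds; excise tax filing 34 days ago vs limit 30 → not met
5. excise tax bond $5,000 < $10,000 → not met
6. condition 'offers delivery' does not hold → requirement n/a → met
7. liquor liability coverage $1,450,000 < $1,725,000 → not met
8. pregnancy warning notice present → met
9. age-verification signage absent → not met
10. condition 'sells kegs' holds; inventory reconciliation 256 days ago vs limit 180 → not met
Not met: 1, 2, 4, 5, 7, 9, 10

1, 2, 4, 5, 7, 9, 10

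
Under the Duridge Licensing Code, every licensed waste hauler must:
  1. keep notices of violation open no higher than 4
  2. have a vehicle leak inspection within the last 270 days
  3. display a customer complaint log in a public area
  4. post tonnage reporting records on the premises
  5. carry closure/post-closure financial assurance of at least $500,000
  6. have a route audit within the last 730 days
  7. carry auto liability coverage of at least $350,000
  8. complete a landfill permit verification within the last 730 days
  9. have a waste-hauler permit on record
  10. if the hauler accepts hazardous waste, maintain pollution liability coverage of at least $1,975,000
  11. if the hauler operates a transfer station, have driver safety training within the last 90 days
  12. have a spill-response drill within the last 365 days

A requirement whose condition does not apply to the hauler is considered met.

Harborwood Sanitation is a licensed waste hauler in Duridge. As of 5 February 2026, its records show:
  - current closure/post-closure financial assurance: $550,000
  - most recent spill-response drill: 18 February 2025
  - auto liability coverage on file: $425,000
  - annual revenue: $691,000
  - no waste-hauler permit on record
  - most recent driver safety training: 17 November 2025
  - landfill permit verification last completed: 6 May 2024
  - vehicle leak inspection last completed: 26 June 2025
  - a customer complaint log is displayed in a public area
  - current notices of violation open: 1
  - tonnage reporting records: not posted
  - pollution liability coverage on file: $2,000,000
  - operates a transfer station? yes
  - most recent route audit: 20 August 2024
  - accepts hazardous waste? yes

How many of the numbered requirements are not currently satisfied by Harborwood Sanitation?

1. notices of violation open 1 ≤ 4 → met
2. vehicle leak inspection 224 days ago vs limit 270 → met
3. customer complaint log present → met
4. tonnage reporting records absent → not met
5. closure/post-closure financial assurance $550,000 ≥ $500,000 → met
6. route audit 534 days ago vs limit 730 → met
7. auto liability coverage $425,000 ≥ $350,000 → met
8. landfill permit verification 640 days ago vs limit 730 → met
9. waste-hauler permit absent → not met
10. condition 'accepts hazardous waste' holds; pollution liability coverage $2,000,000 ≥ $1,975,000 → met
11. condition 'operates a transfer station' holds; driver safety training 80 days ago vs limit 90 → met
12. spill-response drill 352 days ago vs limit 365 → met
Not met: 2 of 12

2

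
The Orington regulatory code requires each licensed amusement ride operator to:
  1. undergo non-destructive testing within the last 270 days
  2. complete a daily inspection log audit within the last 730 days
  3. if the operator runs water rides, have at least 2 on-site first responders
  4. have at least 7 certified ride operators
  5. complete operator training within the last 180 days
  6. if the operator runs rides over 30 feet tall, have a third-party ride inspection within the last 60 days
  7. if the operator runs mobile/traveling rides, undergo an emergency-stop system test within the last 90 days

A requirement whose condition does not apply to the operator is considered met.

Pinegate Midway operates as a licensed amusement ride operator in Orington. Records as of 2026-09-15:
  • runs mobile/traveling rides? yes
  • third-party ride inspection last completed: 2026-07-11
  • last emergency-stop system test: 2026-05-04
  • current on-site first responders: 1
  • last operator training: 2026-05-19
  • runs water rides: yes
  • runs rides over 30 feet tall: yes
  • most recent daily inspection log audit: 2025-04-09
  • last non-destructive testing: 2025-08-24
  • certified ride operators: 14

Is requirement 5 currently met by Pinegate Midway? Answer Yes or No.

Yes

5. operator training 119 days ago vs limit 180 → met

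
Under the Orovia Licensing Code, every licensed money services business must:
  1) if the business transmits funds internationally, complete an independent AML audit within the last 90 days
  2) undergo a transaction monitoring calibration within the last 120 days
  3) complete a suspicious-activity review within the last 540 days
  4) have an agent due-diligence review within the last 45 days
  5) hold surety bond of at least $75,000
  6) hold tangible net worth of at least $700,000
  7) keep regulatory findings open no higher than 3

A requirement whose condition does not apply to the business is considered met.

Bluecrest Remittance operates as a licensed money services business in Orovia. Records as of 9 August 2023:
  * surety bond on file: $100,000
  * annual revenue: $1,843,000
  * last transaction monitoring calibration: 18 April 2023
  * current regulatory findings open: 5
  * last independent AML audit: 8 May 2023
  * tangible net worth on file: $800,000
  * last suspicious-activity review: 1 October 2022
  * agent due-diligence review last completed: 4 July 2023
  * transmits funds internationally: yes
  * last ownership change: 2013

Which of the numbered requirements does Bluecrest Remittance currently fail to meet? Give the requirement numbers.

1. condition 'transmits funds internationally' holds; independent AML audit 93 days ago vs limit 90 → not met
2. transaction monitoring calibration 113 days ago vs limit 120 → met
3. suspicious-activity review 312 days ago vs limit 540 → met
4. agent due-diligence review 36 days ago vs limit 45 → met
5. surety bond $100,000 ≥ $75,000 → met
6. tangible net worth $800,000 ≥ $700,000 → met
7. regulatory findings open 5 > 3 → not met
Not met: 1, 7

1, 7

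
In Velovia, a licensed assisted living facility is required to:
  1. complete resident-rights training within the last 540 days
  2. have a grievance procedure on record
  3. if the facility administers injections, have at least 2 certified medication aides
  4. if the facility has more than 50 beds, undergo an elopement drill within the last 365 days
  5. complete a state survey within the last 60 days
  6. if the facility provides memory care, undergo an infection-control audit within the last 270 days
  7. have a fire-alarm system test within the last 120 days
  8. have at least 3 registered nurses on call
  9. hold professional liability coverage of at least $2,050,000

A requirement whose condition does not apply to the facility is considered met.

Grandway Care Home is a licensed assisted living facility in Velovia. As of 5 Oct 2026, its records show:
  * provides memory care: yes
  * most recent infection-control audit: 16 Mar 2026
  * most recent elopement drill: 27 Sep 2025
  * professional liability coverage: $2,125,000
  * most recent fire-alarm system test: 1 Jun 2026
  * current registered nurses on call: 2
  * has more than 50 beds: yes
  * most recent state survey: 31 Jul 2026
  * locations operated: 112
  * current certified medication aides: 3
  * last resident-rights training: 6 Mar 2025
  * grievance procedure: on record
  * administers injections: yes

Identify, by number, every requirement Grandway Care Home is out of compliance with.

1. resident-rights training 578 days ago vs limit 540 → not met
2. grievance procedure present → met
3. condition 'administers injections' holds; certified medication aides 3 ≥ 2 → met
4. condition 'has more than 50 beds' holds; elopement drill 373 days ago vs limit 365 → not met
5. state survey 66 days ago vs limit 60 → not met
6. condition 'provides memory care' holds; infection-control audit 203 days ago vs limit 270 → met
7. fire-alarm system test 126 days ago vs limit 120 → not met
8. registered nurses on call 2 < 3 → not met
9. professional liability coverage $2,125,000 ≥ $2,050,000 → met
Not met: 1, 4, 5, 7, 8

1, 4, 5, 7, 8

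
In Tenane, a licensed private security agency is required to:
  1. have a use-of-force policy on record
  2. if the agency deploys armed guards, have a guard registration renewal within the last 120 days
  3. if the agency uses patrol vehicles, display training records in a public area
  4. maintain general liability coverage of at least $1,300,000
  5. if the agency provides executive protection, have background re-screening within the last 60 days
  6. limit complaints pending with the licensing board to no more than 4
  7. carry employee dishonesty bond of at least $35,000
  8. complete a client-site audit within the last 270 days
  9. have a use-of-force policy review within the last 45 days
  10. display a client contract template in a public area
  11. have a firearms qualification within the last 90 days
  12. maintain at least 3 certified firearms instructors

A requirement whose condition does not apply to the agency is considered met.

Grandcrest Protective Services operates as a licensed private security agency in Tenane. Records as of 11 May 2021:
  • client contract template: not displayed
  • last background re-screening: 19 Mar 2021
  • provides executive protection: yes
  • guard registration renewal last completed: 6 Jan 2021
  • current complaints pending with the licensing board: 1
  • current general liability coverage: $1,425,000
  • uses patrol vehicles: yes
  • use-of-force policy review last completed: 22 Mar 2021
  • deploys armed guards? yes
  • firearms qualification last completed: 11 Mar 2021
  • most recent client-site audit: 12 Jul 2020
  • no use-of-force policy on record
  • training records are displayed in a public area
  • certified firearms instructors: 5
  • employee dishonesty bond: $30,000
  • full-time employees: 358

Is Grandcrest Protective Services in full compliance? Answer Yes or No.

1. use-of-force policy absent → not met
2. condition 'deploys armed guards' holds; guard registration renewal 125 days ago vs limit 120 → not met
3. condition 'uses patrol vehicles' holds; training records present → met
4. general liability coverage $1,425,000 ≥ $1,300,000 → met
5. condition 'provides executive protection' holds; background re-screening 53 days ago vs limit 60 → met
6. complaints pending with the licensing board 1 ≤ 4 → met
7. employee dishonesty bond $30,000 < $35,000 → not met
8. client-site audit 303 days ago vs limit 270 → not met
9. use-of-force policy review 50 days ago vs limit 45 → not met
10. client contract template absent → not met
11. firearms qualification 61 days ago vs limit 90 → met
12. certified firearms instructors 5 ≥ 3 → met
Not met: 1, 2, 7, 8, 9, 10

No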